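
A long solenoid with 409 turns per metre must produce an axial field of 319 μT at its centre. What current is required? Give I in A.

Inside a long solenoid B = μ₀nI with n = 409 m⁻¹, so I = B/(μ₀n).
I = 3.19×10⁻⁴ / (4π×10⁻⁷ × 409) = 0.621 A.

I ≈ 0.621 A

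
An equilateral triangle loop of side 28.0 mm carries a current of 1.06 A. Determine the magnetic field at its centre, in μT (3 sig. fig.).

Each side is a finite straight segment at perpendicular distance d = a/(2 tan(π/3)) = 0.008083 m from the centre, with end-angles ±π/3.
One side contributes B₁ = (μ₀I/4πd)·2 sin(π/3) = 2.27×10⁻⁵ T.
All 3 sides add in the same direction: B = 3 × 2.27×10⁻⁵ = 6.81×10⁻⁵ T.

B ≈ 68.1 μT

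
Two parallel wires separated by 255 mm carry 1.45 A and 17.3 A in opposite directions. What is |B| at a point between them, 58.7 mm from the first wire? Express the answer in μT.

Each long wire gives B = μ₀I/(2πd). Distances are d₁ = 0.0587 m and d₂ = 0.1963 m.
B₁ = 4.94×10⁻⁶ T, B₂ = 1.76×10⁻⁵ T.
Between antiparallel currents both contributions point the same way, so they add. B = B₁ + B₂ = 4.94×10⁻⁶ + 1.76×10⁻⁵ = 2.26×10⁻⁵ T.

B ≈ 22.6 μT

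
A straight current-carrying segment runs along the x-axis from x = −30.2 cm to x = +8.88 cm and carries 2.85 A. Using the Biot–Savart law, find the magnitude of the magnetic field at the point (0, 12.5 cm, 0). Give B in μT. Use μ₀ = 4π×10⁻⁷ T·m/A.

For a finite straight segment, B = (μ₀I/4πd)(sinθ₁ + sinθ₂), where θ₁, θ₂ are the angles from the perpendicular to each end.
The perpendicular distance is d = 0.125 m; the end-offsets along the wire are a = 0.302 m and b = 0.0888 m.
sinθ₁ = 0.302/√(0.302²+0.125²) = 0.9240; sinθ₂ = 0.0888/√(0.0888²+0.125²) = 0.5791.
B = (4π×10⁻⁷ × 2.85) / (4π × 0.125) × (0.9240 + 0.5791) = 3.43×10⁻⁶ T.

B ≈ 3.43 μT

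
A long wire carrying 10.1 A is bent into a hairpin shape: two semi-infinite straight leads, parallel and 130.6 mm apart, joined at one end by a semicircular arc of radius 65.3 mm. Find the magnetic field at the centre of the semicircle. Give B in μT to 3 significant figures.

B ≈ 79.5 μT

The semicircular arc contributes B_arc = μ₀I·π/(4πR) = μ₀I/(4R) = 4.86×10⁻⁵ T.
Each semi-infinite lead is at perpendicular distance R = 0.0653 m from the centre, with the perpendicular foot at its near end, so it contributes μ₀I/(4πR); both point the same way, together 3.09×10⁻⁵ T.
Arc and leads all point the same direction: B = 4.86×10⁻⁵ + 3.09×10⁻⁵ = 7.95×10⁻⁵ T.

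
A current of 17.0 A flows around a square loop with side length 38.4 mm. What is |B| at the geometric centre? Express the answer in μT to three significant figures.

Each side is a finite straight segment at perpendicular distance d = a/(2 tan(π/4)) = 0.0192 m from the centre, with end-angles ±π/4.
One side contributes B₁ = (μ₀I/4πd)·2 sin(π/4) = 1.25×10⁻⁴ T.
All 4 sides add in the same direction: B = 4 × 1.25×10⁻⁴ = 5.01×10⁻⁴ T.

B ≈ 501 μT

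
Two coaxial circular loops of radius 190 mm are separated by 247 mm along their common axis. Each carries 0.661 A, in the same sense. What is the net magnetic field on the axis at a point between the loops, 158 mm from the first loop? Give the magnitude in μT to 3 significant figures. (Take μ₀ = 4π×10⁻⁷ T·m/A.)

B ≈ 2.62 μT

Each loop contributes B = μ₀IR²/[2(R²+z²)^(3/2)] on the axis, with z measured from that loop.
Loop 1 (z = 0.158 m): B₁ = 9.94×10⁻⁷ T. Loop 2 (z = 0.089 m): B₂ = 1.62×10⁻⁶ T.
The fields add: B = B₁ + B₂ = 2.62×10⁻⁶ T.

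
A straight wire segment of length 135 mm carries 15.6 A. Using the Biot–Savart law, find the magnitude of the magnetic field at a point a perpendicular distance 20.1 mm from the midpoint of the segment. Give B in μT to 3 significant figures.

B ≈ 149 μT

For a finite straight segment, B = (μ₀I/4πd)(sinθ₁ + sinθ₂), where θ₁, θ₂ are the angles from the perpendicular to each end.
The perpendicular from the point meets the wire at its midpoint, so each end is L/2 = 0.0675 m away along the wire.
sinθ₁ = 0.0675/√(0.0675²+0.0201²) = 0.9584; sinθ₂ = 0.0675/√(0.0675²+0.0201²) = 0.9584.
B = (4π×10⁻⁷ × 15.6) / (4π × 0.0201) × (0.9584 + 0.9584) = 1.49×10⁻⁴ T.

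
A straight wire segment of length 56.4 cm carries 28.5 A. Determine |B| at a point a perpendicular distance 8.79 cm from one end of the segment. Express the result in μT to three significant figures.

For a finite straight segment, B = (μ₀I/4πd)(sinθ₁ + sinθ₂), where θ₁, θ₂ are the angles from the perpendicular to each end.
The perpendicular foot is at one end, so the two end-offsets along the wire are 0 and L = 0.564 m.
sinθ₁ = 0/√(0²+0.0879²) = 0.0000; sinθ₂ = 0.564/√(0.564²+0.0879²) = 0.9881.
B = (4π×10⁻⁷ × 28.5) / (4π × 0.0879) × (0.0000 + 0.9881) = 3.20×10⁻⁵ T.

B ≈ 32.0 μT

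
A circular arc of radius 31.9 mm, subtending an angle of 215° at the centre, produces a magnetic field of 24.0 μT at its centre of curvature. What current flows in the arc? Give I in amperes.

I ≈ 2.04 A

For a circular arc, B = μ₀Iφ/(4πR) with φ in radians; here φ = 3.752 rad.
So I = 4πRB/(μ₀φ) = 4π × 0.0319 × 2.40×10⁻⁵ / (4π×10⁻⁷ × 3.752) = 2.04 A.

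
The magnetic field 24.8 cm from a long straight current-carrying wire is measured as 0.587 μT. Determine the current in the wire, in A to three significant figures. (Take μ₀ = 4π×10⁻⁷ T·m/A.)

I ≈ 0.728 A

For a long straight wire B = μ₀I/(2πd), so I = 2πdB/μ₀.
I = 2π × 0.248 × 5.87×10⁻⁷ / (4π×10⁻⁷) = 0.728 A.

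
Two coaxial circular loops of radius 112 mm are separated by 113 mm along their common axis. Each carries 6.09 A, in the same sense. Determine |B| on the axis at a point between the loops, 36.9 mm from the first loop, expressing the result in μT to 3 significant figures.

Each loop contributes B = μ₀IR²/[2(R²+z²)^(3/2)] on the axis, with z measured from that loop.
Loop 1 (z = 0.0369 m): B₁ = 2.93×10⁻⁵ T. Loop 2 (z = 0.0761 m): B₂ = 1.93×10⁻⁵ T.
The fields add: B = B₁ + B₂ = 4.86×10⁻⁵ T.

B ≈ 48.6 μT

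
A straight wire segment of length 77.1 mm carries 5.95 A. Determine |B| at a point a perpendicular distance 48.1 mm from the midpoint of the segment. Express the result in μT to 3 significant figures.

For a finite straight segment, B = (μ₀I/4πd)(sinθ₁ + sinθ₂), where θ₁, θ₂ are the angles from the perpendicular to each end.
The perpendicular from the point meets the wire at its midpoint, so each end is L/2 = 0.03855 m away along the wire.
sinθ₁ = 0.03855/√(0.03855²+0.0481²) = 0.6254; sinθ₂ = 0.03855/√(0.03855²+0.0481²) = 0.6254.
B = (4π×10⁻⁷ × 5.95) / (4π × 0.0481) × (0.6254 + 0.6254) = 1.55×10⁻⁵ T.

B ≈ 15.5 μT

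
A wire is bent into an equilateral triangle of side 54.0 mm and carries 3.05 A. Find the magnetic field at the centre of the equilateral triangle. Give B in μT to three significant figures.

B ≈ 102 μT

Each side is a finite straight segment at perpendicular distance d = a/(2 tan(π/3)) = 0.01559 m from the centre, with end-angles ±π/3.
One side contributes B₁ = (μ₀I/4πd)·2 sin(π/3) = 3.39×10⁻⁵ T.
All 3 sides add in the same direction: B = 3 × 3.39×10⁻⁵ = 1.02×10⁻⁴ T.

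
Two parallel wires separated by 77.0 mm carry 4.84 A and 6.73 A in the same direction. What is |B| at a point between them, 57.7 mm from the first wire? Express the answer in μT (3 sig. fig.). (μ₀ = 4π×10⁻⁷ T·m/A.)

Each long wire gives B = μ₀I/(2πd). Distances are d₁ = 0.0577 m and d₂ = 0.0193 m.
B₁ = 1.68×10⁻⁵ T, B₂ = 6.97×10⁻⁵ T.
Between parallel currents the two contributions point in opposite directions, so they subtract. B = |B₁ − B₂| = |1.68×10⁻⁵ − 6.97×10⁻⁵| = 5.30×10⁻⁵ T.

B ≈ 53.0 μT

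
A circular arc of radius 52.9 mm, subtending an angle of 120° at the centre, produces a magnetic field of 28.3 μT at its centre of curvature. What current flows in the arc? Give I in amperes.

For a circular arc, B = μ₀Iφ/(4πR) with φ in radians; here φ = 2.094 rad.
So I = 4πRB/(μ₀φ) = 4π × 0.0529 × 2.83×10⁻⁵ / (4π×10⁻⁷ × 2.094) = 7.15 A.

I ≈ 7.15 A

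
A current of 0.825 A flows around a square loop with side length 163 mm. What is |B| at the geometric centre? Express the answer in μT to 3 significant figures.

B ≈ 5.73 μT

Each side is a finite straight segment at perpendicular distance d = a/(2 tan(π/4)) = 0.0815 m from the centre, with end-angles ±π/4.
One side contributes B₁ = (μ₀I/4πd)·2 sin(π/4) = 1.43×10⁻⁶ T.
All 4 sides add in the same direction: B = 4 × 1.43×10⁻⁶ = 5.73×10⁻⁶ T.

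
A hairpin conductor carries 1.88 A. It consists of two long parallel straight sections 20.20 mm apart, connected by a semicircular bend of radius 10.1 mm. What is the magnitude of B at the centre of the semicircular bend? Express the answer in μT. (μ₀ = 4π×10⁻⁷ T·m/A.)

B ≈ 95.7 μT

The semicircular arc contributes B_arc = μ₀I·π/(4πR) = μ₀I/(4R) = 5.85×10⁻⁵ T.
Each semi-infinite lead is at perpendicular distance R = 0.0101 m from the centre, with the perpendicular foot at its near end, so it contributes μ₀I/(4πR); both point the same way, together 3.72×10⁻⁵ T.
Arc and leads all point the same direction: B = 5.85×10⁻⁵ + 3.72×10⁻⁵ = 9.57×10⁻⁵ T.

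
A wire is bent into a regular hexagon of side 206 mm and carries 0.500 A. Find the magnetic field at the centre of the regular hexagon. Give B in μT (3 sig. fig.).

Each side is a finite straight segment at perpendicular distance d = a/(2 tan(π/6)) = 0.1784 m from the centre, with end-angles ±π/6.
One side contributes B₁ = (μ₀I/4πd)·2 sin(π/6) = 2.80×10⁻⁷ T.
All 6 sides add in the same direction: B = 6 × 2.80×10⁻⁷ = 1.68×10⁻⁶ T.

B ≈ 1.68 μT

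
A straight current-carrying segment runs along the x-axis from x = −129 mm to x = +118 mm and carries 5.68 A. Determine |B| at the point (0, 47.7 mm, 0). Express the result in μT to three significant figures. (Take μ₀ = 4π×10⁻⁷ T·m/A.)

For a finite straight segment, B = (μ₀I/4πd)(sinθ₁ + sinθ₂), where θ₁, θ₂ are the angles from the perpendicular to each end.
The perpendicular distance is d = 0.0477 m; the end-offsets along the wire are a = 0.129 m and b = 0.118 m.
sinθ₁ = 0.129/√(0.129²+0.0477²) = 0.9379; sinθ₂ = 0.118/√(0.118²+0.0477²) = 0.9271.
B = (4π×10⁻⁷ × 5.68) / (4π × 0.0477) × (0.9379 + 0.9271) = 2.22×10⁻⁵ T.

B ≈ 22.2 μT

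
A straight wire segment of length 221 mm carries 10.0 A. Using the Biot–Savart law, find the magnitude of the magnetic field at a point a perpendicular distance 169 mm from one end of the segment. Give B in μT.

B ≈ 4.70 μT

For a finite straight segment, B = (μ₀I/4πd)(sinθ₁ + sinθ₂), where θ₁, θ₂ are the angles from the perpendicular to each end.
The perpendicular foot is at one end, so the two end-offsets along the wire are 0 and L = 0.221 m.
sinθ₁ = 0/√(0²+0.169²) = 0.0000; sinθ₂ = 0.221/√(0.221²+0.169²) = 0.7944.
B = (4π×10⁻⁷ × 10.0) / (4π × 0.169) × (0.0000 + 0.7944) = 4.70×10⁻⁶ T.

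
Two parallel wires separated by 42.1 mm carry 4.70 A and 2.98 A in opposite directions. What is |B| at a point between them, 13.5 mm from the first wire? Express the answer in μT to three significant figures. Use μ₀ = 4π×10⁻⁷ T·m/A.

B ≈ 90.5 μT

Each long wire gives B = μ₀I/(2πd). Distances are d₁ = 0.0135 m and d₂ = 0.0286 m.
B₁ = 6.96×10⁻⁵ T, B₂ = 2.08×10⁻⁵ T.
Between antiparallel currents both contributions point the same way, so they add. B = B₁ + B₂ = 6.96×10⁻⁵ + 2.08×10⁻⁵ = 9.05×10⁻⁵ T.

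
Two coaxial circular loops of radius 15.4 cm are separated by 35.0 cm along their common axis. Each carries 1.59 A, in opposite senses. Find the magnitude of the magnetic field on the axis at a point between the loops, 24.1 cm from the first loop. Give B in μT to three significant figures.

Each loop contributes B = μ₀IR²/[2(R²+z²)^(3/2)] on the axis, with z measured from that loop.
Loop 1 (z = 0.241 m): B₁ = 1.01×10⁻⁶ T. Loop 2 (z = 0.109 m): B₂ = 3.53×10⁻⁶ T.
The fields oppose: B = |B₁ − B₂| = 2.51×10⁻⁶ T.

B ≈ 2.51 μT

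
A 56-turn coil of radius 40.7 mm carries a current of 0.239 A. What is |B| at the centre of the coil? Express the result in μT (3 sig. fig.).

For an N-turn flat coil, B = Nμ₀I/(2R) with R = 0.0407 m.
B = 56 × 3.69×10⁻⁶ T = 2.07×10⁻⁴ T.

B ≈ 207 μT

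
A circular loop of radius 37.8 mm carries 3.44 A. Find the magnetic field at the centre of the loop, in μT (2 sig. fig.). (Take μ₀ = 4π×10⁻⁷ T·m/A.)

B ≈ 57 μT

At the centre of a circular loop the Biot–Savart law gives B = μ₀I/(2R).
B = (4π×10⁻⁷ × 3.44) / (2 × 0.0378) = 5.72×10⁻⁵ T.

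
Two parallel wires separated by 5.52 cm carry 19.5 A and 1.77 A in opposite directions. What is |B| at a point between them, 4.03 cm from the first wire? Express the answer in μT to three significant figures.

Each long wire gives B = μ₀I/(2πd). Distances are d₁ = 0.0403 m and d₂ = 0.0149 m.
B₁ = 9.68×10⁻⁵ T, B₂ = 2.38×10⁻⁵ T.
Between antiparallel currents both contributions point the same way, so they add. B = B₁ + B₂ = 9.68×10⁻⁵ + 2.38×10⁻⁵ = 1.21×10⁻⁴ T.

B ≈ 121 μT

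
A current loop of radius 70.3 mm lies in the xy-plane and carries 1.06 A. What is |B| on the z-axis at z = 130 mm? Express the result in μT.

On the axis of a circular loop, B = μ₀IR² / [2(R²+z²)^(3/2)].
R² + z² = (0.0703)² + (0.13)² = 0.02184 m², and (R²+z²)^(3/2) = 3.23×10⁻³ m³.
B = (4π×10⁻⁷ × 1.06 × 0.004942) / (2 × 3.23×10⁻³) = 1.02×10⁻⁶ T.

B ≈ 1.02 μT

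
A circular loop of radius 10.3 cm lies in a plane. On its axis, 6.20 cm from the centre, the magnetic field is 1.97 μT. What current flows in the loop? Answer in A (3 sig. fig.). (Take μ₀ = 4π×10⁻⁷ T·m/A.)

On the axis of a loop, B = μ₀IR²/[2(R²+z²)^(3/2)], so I = 2B(R²+z²)^(3/2)/(μ₀R²).
R² + z² = 0.01061 + 0.003844 = 0.01445 m²; raised to 3/2 gives 1.74×10⁻³ m³.
I = 2 × 1.97×10⁻⁶ × 1.74×10⁻³ / (1.26×10⁻⁶ × 0.01061) = 0.514 A.

I ≈ 0.514 A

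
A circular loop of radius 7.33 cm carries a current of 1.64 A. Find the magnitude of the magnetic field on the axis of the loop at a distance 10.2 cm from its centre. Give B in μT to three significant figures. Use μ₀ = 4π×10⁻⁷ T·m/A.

B ≈ 2.79 μT

On the axis of a circular loop, B = μ₀IR² / [2(R²+z²)^(3/2)].
R² + z² = (0.0733)² + (0.102)² = 0.01578 m², and (R²+z²)^(3/2) = 1.98×10⁻³ m³.
B = (4π×10⁻⁷ × 1.64 × 0.005373) / (2 × 1.98×10⁻³) = 2.79×10⁻⁶ T.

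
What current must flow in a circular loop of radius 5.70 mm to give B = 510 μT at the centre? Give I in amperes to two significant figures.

At the centre of a circular loop B = μ₀I/(2R), so I = 2RB/μ₀.
With R = 0.0057 m, I = 2 × 0.0057 × 5.10×10⁻⁴ / (4π×10⁻⁷) = 4.63 A.

I ≈ 4.6 A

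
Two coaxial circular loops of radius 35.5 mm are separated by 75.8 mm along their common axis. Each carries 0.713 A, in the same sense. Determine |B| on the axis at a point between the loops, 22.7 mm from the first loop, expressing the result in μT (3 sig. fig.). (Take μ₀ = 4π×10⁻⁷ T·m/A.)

Each loop contributes B = μ₀IR²/[2(R²+z²)^(3/2)] on the axis, with z measured from that loop.
Loop 1 (z = 0.0227 m): B₁ = 7.55×10⁻⁶ T. Loop 2 (z = 0.0531 m): B₂ = 2.17×10⁻⁶ T.
The fields add: B = B₁ + B₂ = 9.71×10⁻⁶ T.

B ≈ 9.71 μT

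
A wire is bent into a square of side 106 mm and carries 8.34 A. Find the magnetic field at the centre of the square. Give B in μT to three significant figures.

Each side is a finite straight segment at perpendicular distance d = a/(2 tan(π/4)) = 0.053 m from the centre, with end-angles ±π/4.
One side contributes B₁ = (μ₀I/4πd)·2 sin(π/4) = 2.23×10⁻⁵ T.
All 4 sides add in the same direction: B = 4 × 2.23×10⁻⁵ = 8.90×10⁻⁵ T.

B ≈ 89.0 μT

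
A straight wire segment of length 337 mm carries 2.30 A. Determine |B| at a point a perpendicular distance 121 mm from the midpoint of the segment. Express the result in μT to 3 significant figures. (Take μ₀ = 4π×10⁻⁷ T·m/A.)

For a finite straight segment, B = (μ₀I/4πd)(sinθ₁ + sinθ₂), where θ₁, θ₂ are the angles from the perpendicular to each end.
The perpendicular from the point meets the wire at its midpoint, so each end is L/2 = 0.1685 m away along the wire.
sinθ₁ = 0.1685/√(0.1685²+0.121²) = 0.8123; sinθ₂ = 0.1685/√(0.1685²+0.121²) = 0.8123.
B = (4π×10⁻⁷ × 2.30) / (4π × 0.121) × (0.8123 + 0.8123) = 3.09×10⁻⁶ T.

B ≈ 3.09 μT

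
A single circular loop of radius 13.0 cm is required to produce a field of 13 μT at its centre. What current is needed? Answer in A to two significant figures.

At the centre of a circular loop B = μ₀I/(2R), so I = 2RB/μ₀.
With R = 0.13 m, I = 2 × 0.13 × 1.30×10⁻⁵ / (4π×10⁻⁷) = 2.69 A.

I ≈ 2.7 A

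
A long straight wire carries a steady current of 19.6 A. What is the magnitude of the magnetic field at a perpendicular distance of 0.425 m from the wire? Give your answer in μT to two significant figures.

B ≈ 9.2 μT

For an infinitely long straight wire, B = μ₀I/(2πd).
B = (4π×10⁻⁷ × 19.6) / (2π × 0.425) = 9.22×10⁻⁶ T.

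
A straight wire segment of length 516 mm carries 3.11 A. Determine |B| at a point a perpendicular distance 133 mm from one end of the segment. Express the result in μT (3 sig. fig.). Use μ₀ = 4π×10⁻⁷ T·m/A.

B ≈ 2.26 μT

For a finite straight segment, B = (μ₀I/4πd)(sinθ₁ + sinθ₂), where θ₁, θ₂ are the angles from the perpendicular to each end.
The perpendicular foot is at one end, so the two end-offsets along the wire are 0 and L = 0.516 m.
sinθ₁ = 0/√(0²+0.133²) = 0.0000; sinθ₂ = 0.516/√(0.516²+0.133²) = 0.9684.
B = (4π×10⁻⁷ × 3.11) / (4π × 0.133) × (0.0000 + 0.9684) = 2.26×10⁻⁶ T.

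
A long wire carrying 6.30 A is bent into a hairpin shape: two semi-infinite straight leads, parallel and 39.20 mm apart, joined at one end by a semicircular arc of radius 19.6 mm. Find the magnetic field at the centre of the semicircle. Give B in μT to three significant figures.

The semicircular arc contributes B_arc = μ₀I·π/(4πR) = μ₀I/(4R) = 1.01×10⁻⁴ T.
Each semi-infinite lead is at perpendicular distance R = 0.0196 m from the centre, with the perpendicular foot at its near end, so it contributes μ₀I/(4πR); both point the same way, together 6.43×10⁻⁵ T.
Arc and leads all point the same direction: B = 1.01×10⁻⁴ + 6.43×10⁻⁵ = 1.65×10⁻⁴ T.

B ≈ 165 μT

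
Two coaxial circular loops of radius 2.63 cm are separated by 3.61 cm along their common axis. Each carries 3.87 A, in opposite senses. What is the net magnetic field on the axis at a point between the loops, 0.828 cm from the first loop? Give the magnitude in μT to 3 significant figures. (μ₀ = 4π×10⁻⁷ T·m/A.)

B ≈ 50.3 μT

Each loop contributes B = μ₀IR²/[2(R²+z²)^(3/2)] on the axis, with z measured from that loop.
Loop 1 (z = 0.00828 m): B₁ = 8.02×10⁻⁵ T. Loop 2 (z = 0.02782 m): B₂ = 3.00×10⁻⁵ T.
The fields oppose: B = |B₁ − B₂| = 5.03×10⁻⁵ T.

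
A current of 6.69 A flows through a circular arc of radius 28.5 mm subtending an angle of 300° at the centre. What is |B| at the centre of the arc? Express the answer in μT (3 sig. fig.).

B ≈ 123 μT

The Biot–Savart field of a circular arc at its centre is B = μ₀Iφ/(4πR), with φ = 5.236 rad.
B = (4π×10⁻⁷ × 6.69 × 5.236) / (4π × 0.0285) = 1.23×10⁻⁴ T.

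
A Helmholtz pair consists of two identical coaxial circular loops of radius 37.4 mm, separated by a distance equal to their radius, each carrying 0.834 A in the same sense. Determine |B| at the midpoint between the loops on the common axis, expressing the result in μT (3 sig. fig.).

Each loop contributes B = μ₀IR²/[2(R²+z²)^(3/2)] on the axis, with z measured from that loop.
Loop 1 (z = 0.0187 m): B₁ = 1.00×10⁻⁵ T. Loop 2 (z = 0.0187 m): B₂ = 1.00×10⁻⁵ T.
The fields add: B = B₁ + B₂ = 2.01×10⁻⁵ T.

B ≈ 20.1 μT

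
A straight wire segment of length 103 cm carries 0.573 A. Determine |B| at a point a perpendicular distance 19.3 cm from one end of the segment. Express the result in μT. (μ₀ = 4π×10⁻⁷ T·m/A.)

For a finite straight segment, B = (μ₀I/4πd)(sinθ₁ + sinθ₂), where θ₁, θ₂ are the angles from the perpendicular to each end.
The perpendicular foot is at one end, so the two end-offsets along the wire are 0 and L = 1.03 m.
sinθ₁ = 0/√(0²+0.193²) = 0.0000; sinθ₂ = 1.03/√(1.03²+0.193²) = 0.9829.
B = (4π×10⁻⁷ × 0.573) / (4π × 0.193) × (0.0000 + 0.9829) = 2.92×10⁻⁷ T.

B ≈ 0.292 μT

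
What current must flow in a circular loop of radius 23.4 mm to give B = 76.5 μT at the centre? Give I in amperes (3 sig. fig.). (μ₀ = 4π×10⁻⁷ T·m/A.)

At the centre of a circular loop B = μ₀I/(2R), so I = 2RB/μ₀.
With R = 0.0234 m, I = 2 × 0.0234 × 7.65×10⁻⁵ / (4π×10⁻⁷) = 2.85 A.

I ≈ 2.85 A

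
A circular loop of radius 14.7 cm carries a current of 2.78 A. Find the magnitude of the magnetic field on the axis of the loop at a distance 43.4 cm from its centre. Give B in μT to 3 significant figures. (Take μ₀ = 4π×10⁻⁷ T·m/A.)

B ≈ 0.392 μT

On the axis of a circular loop, B = μ₀IR² / [2(R²+z²)^(3/2)].
R² + z² = (0.147)² + (0.434)² = 0.21 m², and (R²+z²)^(3/2) = 9.62×10⁻² m³.
B = (4π×10⁻⁷ × 2.78 × 0.02161) / (2 × 9.62×10⁻²) = 3.92×10⁻⁷ T.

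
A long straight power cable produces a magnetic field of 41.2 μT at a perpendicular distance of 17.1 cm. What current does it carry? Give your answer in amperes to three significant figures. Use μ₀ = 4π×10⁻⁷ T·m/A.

I ≈ 35.2 A

For a long straight wire B = μ₀I/(2πd), so I = 2πdB/μ₀.
I = 2π × 0.171 × 4.12×10⁻⁵ / (4π×10⁻⁷) = 35.2 A.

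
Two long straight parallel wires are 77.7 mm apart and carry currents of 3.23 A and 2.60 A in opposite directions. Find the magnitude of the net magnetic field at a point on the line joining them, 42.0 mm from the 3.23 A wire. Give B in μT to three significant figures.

Each long wire gives B = μ₀I/(2πd). Distances are d₁ = 0.042 m and d₂ = 0.0357 m.
B₁ = 1.54×10⁻⁵ T, B₂ = 1.46×10⁻⁵ T.
Between antiparallel currents both contributions point the same way, so they add. B = B₁ + B₂ = 1.54×10⁻⁵ + 1.46×10⁻⁵ = 2.99×10⁻⁵ T.

B ≈ 29.9 μT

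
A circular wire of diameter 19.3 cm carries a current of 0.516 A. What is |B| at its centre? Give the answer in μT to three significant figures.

At the centre of a circular loop the Biot–Savart law gives B = μ₀I/(2R) (so R = 0.0965 m).
B = (4π×10⁻⁷ × 0.516) / (2 × 0.0965) = 3.36×10⁻⁶ T.

B ≈ 3.36 μT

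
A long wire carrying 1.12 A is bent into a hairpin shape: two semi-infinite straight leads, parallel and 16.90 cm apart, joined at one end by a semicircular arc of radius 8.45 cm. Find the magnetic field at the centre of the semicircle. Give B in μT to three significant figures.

The semicircular arc contributes B_arc = μ₀I·π/(4πR) = μ₀I/(4R) = 4.16×10⁻⁶ T.
Each semi-infinite lead is at perpendicular distance R = 0.0845 m from the centre, with the perpendicular foot at its near end, so it contributes μ₀I/(4πR); both point the same way, together 2.65×10⁻⁶ T.
Arc and leads all point the same direction: B = 4.16×10⁻⁶ + 2.65×10⁻⁶ = 6.81×10⁻⁶ T.

B ≈ 6.81 μT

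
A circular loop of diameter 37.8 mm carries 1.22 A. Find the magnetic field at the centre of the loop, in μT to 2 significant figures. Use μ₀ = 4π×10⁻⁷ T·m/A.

At the centre of a circular loop the Biot–Savart law gives B = μ₀I/(2R) (so R = 0.0189 m).
B = (4π×10⁻⁷ × 1.22) / (2 × 0.0189) = 4.06×10⁻⁵ T.

B ≈ 41 μT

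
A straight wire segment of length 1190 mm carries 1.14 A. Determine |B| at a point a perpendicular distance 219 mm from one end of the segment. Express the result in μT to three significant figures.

For a finite straight segment, B = (μ₀I/4πd)(sinθ₁ + sinθ₂), where θ₁, θ₂ are the angles from the perpendicular to each end.
The perpendicular foot is at one end, so the two end-offsets along the wire are 0 and L = 1.19 m.
sinθ₁ = 0/√(0²+0.219²) = 0.0000; sinθ₂ = 1.19/√(1.19²+0.219²) = 0.9835.
B = (4π×10⁻⁷ × 1.14) / (4π × 0.219) × (0.0000 + 0.9835) = 5.12×10⁻⁷ T.

B ≈ 0.512 μT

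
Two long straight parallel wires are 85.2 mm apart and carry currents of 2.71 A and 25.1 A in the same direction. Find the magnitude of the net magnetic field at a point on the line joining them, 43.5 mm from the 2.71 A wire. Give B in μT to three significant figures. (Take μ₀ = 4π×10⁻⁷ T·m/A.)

B ≈ 108 μT

Each long wire gives B = μ₀I/(2πd). Distances are d₁ = 0.0435 m and d₂ = 0.0417 m.
B₁ = 1.25×10⁻⁵ T, B₂ = 1.20×10⁻⁴ T.
Between parallel currents the two contributions point in opposite directions, so they subtract. B = |B₁ − B₂| = |1.25×10⁻⁵ − 1.20×10⁻⁴| = 1.08×10⁻⁴ T.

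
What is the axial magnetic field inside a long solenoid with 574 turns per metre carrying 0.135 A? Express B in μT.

B ≈ 97.4 μT

Inside a long solenoid, B = μ₀nI with n = 574 turns/m.
B = 4π×10⁻⁷ × 574 × 0.135 = 9.74×10⁻⁵ T.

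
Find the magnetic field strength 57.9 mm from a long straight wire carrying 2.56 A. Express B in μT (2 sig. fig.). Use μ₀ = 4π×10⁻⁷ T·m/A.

For an infinitely long straight wire, B = μ₀I/(2πd).
B = (4π×10⁻⁷ × 2.56) / (2π × 0.0579) = 8.84×10⁻⁶ T.

B ≈ 8.8 μT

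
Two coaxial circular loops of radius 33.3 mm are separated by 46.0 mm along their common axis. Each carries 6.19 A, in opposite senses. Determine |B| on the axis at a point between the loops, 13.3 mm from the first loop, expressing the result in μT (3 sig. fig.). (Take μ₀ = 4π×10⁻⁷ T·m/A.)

B ≈ 51.1 μT

Each loop contributes B = μ₀IR²/[2(R²+z²)^(3/2)] on the axis, with z measured from that loop.
Loop 1 (z = 0.0133 m): B₁ = 9.35×10⁻⁵ T. Loop 2 (z = 0.0327 m): B₂ = 4.24×10⁻⁵ T.
The fields oppose: B = |B₁ − B₂| = 5.11×10⁻⁵ T.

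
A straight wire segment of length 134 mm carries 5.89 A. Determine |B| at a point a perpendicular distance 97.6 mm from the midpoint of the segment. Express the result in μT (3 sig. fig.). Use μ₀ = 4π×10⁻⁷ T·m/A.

B ≈ 6.83 μT

For a finite straight segment, B = (μ₀I/4πd)(sinθ₁ + sinθ₂), where θ₁, θ₂ are the angles from the perpendicular to each end.
The perpendicular from the point meets the wire at its midpoint, so each end is L/2 = 0.067 m away along the wire.
sinθ₁ = 0.067/√(0.067²+0.0976²) = 0.5660; sinθ₂ = 0.067/√(0.067²+0.0976²) = 0.5660.
B = (4π×10⁻⁷ × 5.89) / (4π × 0.0976) × (0.5660 + 0.5660) = 6.83×10⁻⁶ T.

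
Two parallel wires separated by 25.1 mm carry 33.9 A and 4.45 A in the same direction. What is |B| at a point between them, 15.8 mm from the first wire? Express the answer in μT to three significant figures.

B ≈ 333 μT

Each long wire gives B = μ₀I/(2πd). Distances are d₁ = 0.0158 m and d₂ = 0.0093 m.
B₁ = 4.29×10⁻⁴ T, B₂ = 9.57×10⁻⁵ T.
Between parallel currents the two contributions point in opposite directions, so they subtract. B = |B₁ − B₂| = |4.29×10⁻⁴ − 9.57×10⁻⁵| = 3.33×10⁻⁴ T.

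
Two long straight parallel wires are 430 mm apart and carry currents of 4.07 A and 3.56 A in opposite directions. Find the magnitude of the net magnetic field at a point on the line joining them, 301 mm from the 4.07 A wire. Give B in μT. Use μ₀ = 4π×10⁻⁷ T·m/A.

B ≈ 8.22 μT

Each long wire gives B = μ₀I/(2πd). Distances are d₁ = 0.301 m and d₂ = 0.129 m.
B₁ = 2.70×10⁻⁶ T, B₂ = 5.52×10⁻⁶ T.
Between antiparallel currents both contributions point the same way, so they add. B = B₁ + B₂ = 2.70×10⁻⁶ + 5.52×10⁻⁶ = 8.22×10⁻⁶ T.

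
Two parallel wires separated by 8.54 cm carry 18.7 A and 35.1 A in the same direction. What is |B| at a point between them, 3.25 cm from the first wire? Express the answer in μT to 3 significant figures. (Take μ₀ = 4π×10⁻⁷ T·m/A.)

B ≈ 17.6 μT

Each long wire gives B = μ₀I/(2πd). Distances are d₁ = 0.0325 m and d₂ = 0.0529 m.
B₁ = 1.15×10⁻⁴ T, B₂ = 1.33×10⁻⁴ T.
Between parallel currents the two contributions point in opposite directions, so they subtract. B = |B₁ − B₂| = |1.15×10⁻⁴ − 1.33×10⁻⁴| = 1.76×10⁻⁵ T.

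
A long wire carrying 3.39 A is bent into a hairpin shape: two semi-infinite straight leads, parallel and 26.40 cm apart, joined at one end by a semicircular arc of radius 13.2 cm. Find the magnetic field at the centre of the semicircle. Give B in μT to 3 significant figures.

The semicircular arc contributes B_arc = μ₀I·π/(4πR) = μ₀I/(4R) = 8.07×10⁻⁶ T.
Each semi-infinite lead is at perpendicular distance R = 0.132 m from the centre, with the perpendicular foot at its near end, so it contributes μ₀I/(4πR); both point the same way, together 5.14×10⁻⁶ T.
Arc and leads all point the same direction: B = 8.07×10⁻⁶ + 5.14×10⁻⁶ = 1.32×10⁻⁵ T.

B ≈ 13.2 μT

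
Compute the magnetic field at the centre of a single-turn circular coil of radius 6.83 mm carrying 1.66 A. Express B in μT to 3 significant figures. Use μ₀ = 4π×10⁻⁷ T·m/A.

B ≈ 153 μT

At the centre of a circular loop the Biot–Savart law gives B = μ₀I/(2R).
B = (4π×10⁻⁷ × 1.66) / (2 × 0.00683) = 1.53×10⁻⁴ T.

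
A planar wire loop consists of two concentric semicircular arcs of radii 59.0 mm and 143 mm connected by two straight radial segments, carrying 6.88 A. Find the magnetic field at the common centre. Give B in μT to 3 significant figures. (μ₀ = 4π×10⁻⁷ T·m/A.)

The radial connectors point toward the centre, so dl × r̂ = 0 and they contribute nothing.
Each semicircle gives μ₀I/(4R): inner arc 3.66×10⁻⁵ T, outer arc 1.51×10⁻⁵ T.
The two arcs carry current in opposite angular senses, so their fields oppose: B = |3.66×10⁻⁵ − 1.51×10⁻⁵| = 2.15×10⁻⁵ T.

B ≈ 21.5 μT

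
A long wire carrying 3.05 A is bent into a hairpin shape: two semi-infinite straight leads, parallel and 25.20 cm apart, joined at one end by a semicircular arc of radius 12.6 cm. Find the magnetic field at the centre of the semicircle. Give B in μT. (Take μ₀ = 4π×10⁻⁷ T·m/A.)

The semicircular arc contributes B_arc = μ₀I·π/(4πR) = μ₀I/(4R) = 7.60×10⁻⁶ T.
Each semi-infinite lead is at perpendicular distance R = 0.126 m from the centre, with the perpendicular foot at its near end, so it contributes μ₀I/(4πR); both point the same way, together 4.84×10⁻⁶ T.
Arc and leads all point the same direction: B = 7.60×10⁻⁶ + 4.84×10⁻⁶ = 1.24×10⁻⁵ T.

B ≈ 12.4 μT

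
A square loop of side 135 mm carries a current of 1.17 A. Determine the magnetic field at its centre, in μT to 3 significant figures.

Each side is a finite straight segment at perpendicular distance d = a/(2 tan(π/4)) = 0.0675 m from the centre, with end-angles ±π/4.
One side contributes B₁ = (μ₀I/4πd)·2 sin(π/4) = 2.45×10⁻⁶ T.
All 4 sides add in the same direction: B = 4 × 2.45×10⁻⁶ = 9.81×10⁻⁶ T.

B ≈ 9.81 μT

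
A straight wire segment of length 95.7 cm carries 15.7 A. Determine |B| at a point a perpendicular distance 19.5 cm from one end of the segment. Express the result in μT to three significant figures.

B ≈ 7.89 μT

For a finite straight segment, B = (μ₀I/4πd)(sinθ₁ + sinθ₂), where θ₁, θ₂ are the angles from the perpendicular to each end.
The perpendicular foot is at one end, so the two end-offsets along the wire are 0 and L = 0.957 m.
sinθ₁ = 0/√(0²+0.195²) = 0.0000; sinθ₂ = 0.957/√(0.957²+0.195²) = 0.9799.
B = (4π×10⁻⁷ × 15.7) / (4π × 0.195) × (0.0000 + 0.9799) = 7.89×10⁻⁶ T.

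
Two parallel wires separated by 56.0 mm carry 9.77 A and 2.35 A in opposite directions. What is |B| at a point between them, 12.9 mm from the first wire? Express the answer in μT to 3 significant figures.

B ≈ 162 μT

Each long wire gives B = μ₀I/(2πd). Distances are d₁ = 0.0129 m and d₂ = 0.0431 m.
B₁ = 1.51×10⁻⁴ T, B₂ = 1.09×10⁻⁵ T.
Between antiparallel currents both contributions point the same way, so they add. B = B₁ + B₂ = 1.51×10⁻⁴ + 1.09×10⁻⁵ = 1.62×10⁻⁴ T.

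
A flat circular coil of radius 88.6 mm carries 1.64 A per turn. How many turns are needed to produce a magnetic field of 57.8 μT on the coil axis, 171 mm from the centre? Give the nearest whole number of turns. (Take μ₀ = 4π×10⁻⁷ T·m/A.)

For an N-turn coil, B = Nμ₀IR²/[2(R²+z²)^(3/2)]. A single turn gives B₁ = 1.13×10⁻⁶ T with R = 0.0886 m, z = 0.171 m.
N = B/B₁ = 5.78×10⁻⁵ / 1.13×10⁻⁶ = 51.04.

N = 51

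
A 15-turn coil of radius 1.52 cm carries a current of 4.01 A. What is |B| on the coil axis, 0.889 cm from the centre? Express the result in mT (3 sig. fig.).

For an N-turn flat coil, B = Nμ₀IR²/[2(R²+z²)^(3/2)] with R = 0.0152 m, z = 0.00889 m.
B = 15 × 1.07×10⁻⁴ T = 1.60×10⁻³ T.

B ≈ 1.60 mT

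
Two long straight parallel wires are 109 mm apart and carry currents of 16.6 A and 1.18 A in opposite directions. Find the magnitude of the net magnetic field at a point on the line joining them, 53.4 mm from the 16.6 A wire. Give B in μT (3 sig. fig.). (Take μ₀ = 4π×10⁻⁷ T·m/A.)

B ≈ 66.4 μT

Each long wire gives B = μ₀I/(2πd). Distances are d₁ = 0.0534 m and d₂ = 0.0556 m.
B₁ = 6.22×10⁻⁵ T, B₂ = 4.24×10⁻⁶ T.
Between antiparallel currents both contributions point the same way, so they add. B = B₁ + B₂ = 6.22×10⁻⁵ + 4.24×10⁻⁶ = 6.64×10⁻⁵ T.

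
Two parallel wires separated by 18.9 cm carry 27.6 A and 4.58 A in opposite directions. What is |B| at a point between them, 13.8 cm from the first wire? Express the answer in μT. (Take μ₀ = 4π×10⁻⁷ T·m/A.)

Each long wire gives B = μ₀I/(2πd). Distances are d₁ = 0.138 m and d₂ = 0.051 m.
B₁ = 4.00×10⁻⁵ T, B₂ = 1.80×10⁻⁵ T.
Between antiparallel currents both contributions point the same way, so they add. B = B₁ + B₂ = 4.00×10⁻⁵ + 1.80×10⁻⁵ = 5.80×10⁻⁵ T.

B ≈ 58.0 μT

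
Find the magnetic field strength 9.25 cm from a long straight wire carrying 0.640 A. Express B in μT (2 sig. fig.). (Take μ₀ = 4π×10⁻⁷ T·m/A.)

For an infinitely long straight wire, B = μ₀I/(2πd).
B = (4π×10⁻⁷ × 0.640) / (2π × 0.0925) = 1.38×10⁻⁶ T.

B ≈ 1.4 μT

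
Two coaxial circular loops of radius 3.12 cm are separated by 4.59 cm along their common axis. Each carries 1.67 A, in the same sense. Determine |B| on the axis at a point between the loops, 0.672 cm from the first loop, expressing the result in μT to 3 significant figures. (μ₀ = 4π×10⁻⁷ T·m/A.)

B ≈ 39.5 μT

Each loop contributes B = μ₀IR²/[2(R²+z²)^(3/2)] on the axis, with z measured from that loop.
Loop 1 (z = 0.00672 m): B₁ = 3.14×10⁻⁵ T. Loop 2 (z = 0.03918 m): B₂ = 8.13×10⁻⁶ T.
The fields add: B = B₁ + B₂ = 3.95×10⁻⁵ T.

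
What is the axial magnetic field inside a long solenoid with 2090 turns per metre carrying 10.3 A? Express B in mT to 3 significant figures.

Inside a long solenoid, B = μ₀nI with n = 2090 turns/m.
B = 4π×10⁻⁷ × 2090 × 10.3 = 2.71×10⁻² T.

B ≈ 27.1 mT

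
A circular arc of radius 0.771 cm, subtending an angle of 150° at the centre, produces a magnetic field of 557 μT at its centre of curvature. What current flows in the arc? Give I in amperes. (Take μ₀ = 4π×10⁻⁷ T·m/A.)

For a circular arc, B = μ₀Iφ/(4πR) with φ in radians; here φ = 2.618 rad.
So I = 4πRB/(μ₀φ) = 4π × 0.00771 × 5.57×10⁻⁴ / (4π×10⁻⁷ × 2.618) = 16.4 A.

I ≈ 16.4 A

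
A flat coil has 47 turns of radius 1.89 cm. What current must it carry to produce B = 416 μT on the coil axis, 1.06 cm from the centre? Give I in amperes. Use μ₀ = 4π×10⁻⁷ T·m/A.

I ≈ 0.401 A

For an N-turn coil, B = Nμ₀IR²/[2(R²+z²)^(3/2)] with R = 0.0189 m, z = 0.0106 m, so I = 2B(R²+z²)^(3/2)/(Nμ₀R²) = 2 × 4.16×10⁻⁴ × 1.02×10⁻⁵ / (47 × 4π×10⁻⁷ × 0.0003572) = 0.401 A.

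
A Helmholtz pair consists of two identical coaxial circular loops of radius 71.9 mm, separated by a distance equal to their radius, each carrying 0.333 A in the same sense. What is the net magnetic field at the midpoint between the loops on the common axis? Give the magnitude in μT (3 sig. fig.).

Each loop contributes B = μ₀IR²/[2(R²+z²)^(3/2)] on the axis, with z measured from that loop.
Loop 1 (z = 0.03595 m): B₁ = 2.08×10⁻⁶ T. Loop 2 (z = 0.03595 m): B₂ = 2.08×10⁻⁶ T.
The fields add: B = B₁ + B₂ = 4.16×10⁻⁶ T.

B ≈ 4.16 μT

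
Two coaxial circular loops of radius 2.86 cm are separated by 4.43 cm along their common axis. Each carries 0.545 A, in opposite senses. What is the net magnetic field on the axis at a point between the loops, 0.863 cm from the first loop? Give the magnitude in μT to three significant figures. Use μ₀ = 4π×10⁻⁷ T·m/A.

Each loop contributes B = μ₀IR²/[2(R²+z²)^(3/2)] on the axis, with z measured from that loop.
Loop 1 (z = 0.00863 m): B₁ = 1.05×10⁻⁵ T. Loop 2 (z = 0.03567 m): B₂ = 2.93×10⁻⁶ T.
The fields oppose: B = |B₁ − B₂| = 7.58×10⁻⁶ T.

B ≈ 7.58 μT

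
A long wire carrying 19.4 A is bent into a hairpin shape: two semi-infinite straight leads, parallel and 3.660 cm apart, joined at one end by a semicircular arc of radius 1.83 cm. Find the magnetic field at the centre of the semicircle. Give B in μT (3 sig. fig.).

The semicircular arc contributes B_arc = μ₀I·π/(4πR) = μ₀I/(4R) = 3.33×10⁻⁴ T.
Each semi-infinite lead is at perpendicular distance R = 0.0183 m from the centre, with the perpendicular foot at its near end, so it contributes μ₀I/(4πR); both point the same way, together 2.12×10⁻⁴ T.
Arc and leads all point the same direction: B = 3.33×10⁻⁴ + 2.12×10⁻⁴ = 5.45×10⁻⁴ T.

B ≈ 545 μT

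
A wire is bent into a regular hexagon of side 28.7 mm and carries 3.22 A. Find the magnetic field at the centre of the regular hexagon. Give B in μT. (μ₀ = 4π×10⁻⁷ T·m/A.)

Each side is a finite straight segment at perpendicular distance d = a/(2 tan(π/6)) = 0.02485 m from the centre, with end-angles ±π/6.
One side contributes B₁ = (μ₀I/4πd)·2 sin(π/6) = 1.30×10⁻⁵ T.
All 6 sides add in the same direction: B = 6 × 1.30×10⁻⁵ = 7.77×10⁻⁵ T.

B ≈ 77.7 μT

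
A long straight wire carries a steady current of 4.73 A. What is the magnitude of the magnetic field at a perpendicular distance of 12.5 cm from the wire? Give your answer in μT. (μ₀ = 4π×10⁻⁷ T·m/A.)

B ≈ 7.57 μT

For an infinitely long straight wire, B = μ₀I/(2πd).
B = (4π×10⁻⁷ × 4.73) / (2π × 0.125) = 7.57×10⁻⁶ T.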